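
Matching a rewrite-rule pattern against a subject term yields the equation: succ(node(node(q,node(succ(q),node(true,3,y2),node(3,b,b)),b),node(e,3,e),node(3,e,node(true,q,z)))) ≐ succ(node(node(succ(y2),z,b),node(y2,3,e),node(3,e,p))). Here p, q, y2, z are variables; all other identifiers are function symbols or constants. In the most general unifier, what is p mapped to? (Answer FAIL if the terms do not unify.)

node(true,succ(e),node(succ(succ(e)),node(true,3,e),node(3,b,b)))

Decompose succ/1: node(node(q,node(succ(q),node(true,3,y2),node(3,b,b)),b),node(e,3,e),node(3,e,node(true,q,z))) ≐ node(node(succ(y2),z,b),node(y2,3,e),node(3,e,p)).
Decompose node/3: node(q,node(succ(q),node(true,3,y2),node(3,b,b)),b) ≐ node(succ(y2),z,b),  node(e,3,e) ≐ node(y2,3,e),  node(3,e,node(true,q,z)) ≐ node(3,e,p).
Decompose node/3: q ≐ succ(y2),  node(succ(q),node(true,3,y2),node(3,b,b)) ≐ z,  b ≐ b.
Bind q := succ(y2); substituting into the 2 remaining equations that mention q gives: node(succ(succ(y2)),node(true,3,y2),node(3,b,b)) ≐ z,  node(3,e,node(true,succ(y2),z)) ≐ node(3,e,p).
Bind z := node(succ(succ(y2)),node(true,3,y2),node(3,b,b)); substituting into the one remaining equation that mentions z gives: node(3,e,node(true,succ(y2),node(succ(succ(y2)),node(true,3,y2),node(3,b,b)))) ≐ node(3,e,p).
Delete trivial equation b ≐ b.
Decompose node/3: e ≐ y2,  3 ≐ 3,  e ≐ e.
Bind y2 := e; substituting into the one remaining equation that mentions y2 gives: node(3,e,node(true,succ(e),node(succ(succ(e)),node(true,3,e),node(3,b,b)))) ≐ node(3,e,p). Substituting into the earlier bindings gives q := succ(e), z := node(succ(succ(e)),node(true,3,e),node(3,b,b)).
Delete trivial equation 3 ≐ 3.
Delete trivial equation e ≐ e.
Decompose node/3: 3 ≐ 3,  e ≐ e,  node(true,succ(e),node(succ(succ(e)),node(true,3,e),node(3,b,b))) ≐ p.
Delete trivial equation 3 ≐ 3.
Delete trivial equation e ≐ e.
Bind p := node(true,succ(e),node(succ(succ(e)),node(true,3,e),node(3,b,b))).
MGU = { q -> succ(e), z -> node(succ(succ(e)),node(true,3,e),node(3,b,b)), y2 -> e, p -> node(true,succ(e),node(succ(succ(e)),node(true,3,e),node(3,b,b))) }, so p -> node(true,succ(e),node(succ(succ(e)),node(true,3,e),node(3,b,b))).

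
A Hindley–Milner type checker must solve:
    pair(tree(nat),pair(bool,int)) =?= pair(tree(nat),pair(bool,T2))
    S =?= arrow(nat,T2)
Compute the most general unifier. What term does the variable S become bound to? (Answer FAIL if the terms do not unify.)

Decompose pair/2: tree(nat) =?= tree(nat),  pair(bool,int) =?= pair(bool,T2).
Delete trivial equation tree(nat) =?= tree(nat).
Decompose pair/2: bool =?= bool,  int =?= T2.
Delete trivial equation bool =?= bool.
Bind T2 := int; substituting into the remaining equation gives: S =?= arrow(nat,int).
Bind S := arrow(nat,int).
MGU = { T2 := int, S := arrow(nat,int) }, so S := arrow(nat,int).

arrow(nat,int)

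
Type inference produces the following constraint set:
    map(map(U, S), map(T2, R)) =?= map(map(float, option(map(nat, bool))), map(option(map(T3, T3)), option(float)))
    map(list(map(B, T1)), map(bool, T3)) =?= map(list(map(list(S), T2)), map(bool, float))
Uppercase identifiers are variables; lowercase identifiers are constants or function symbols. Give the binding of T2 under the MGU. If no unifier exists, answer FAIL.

Decompose map/2: map(U, S) =?= map(float, option(map(nat, bool))),  map(T2, R) =?= map(option(map(T3, T3)), option(float)).
Decompose map/2: U =?= float,  S =?= option(map(nat, bool)).
Bind U := float; no other remaining equation mentions U.
Bind S := option(map(nat, bool)); substituting into the one remaining equation that mentions S gives: map(list(map(B, T1)), map(bool, T3)) =?= map(list(map(list(option(map(nat, bool))), T2)), map(bool, float)).
Decompose map/2: T2 =?= option(map(T3, T3)),  R =?= option(float).
Bind T2 := option(map(T3, T3)); substituting into the one remaining equation that mentions T2 gives: map(list(map(B, T1)), map(bool, T3)) =?= map(list(map(list(option(map(nat, bool))), option(map(T3, T3)))), map(bool, float)).
Bind R := option(float); no other remaining equation mentions R.
Decompose map/2: list(map(B, T1)) =?= list(map(list(option(map(nat, bool))), option(map(T3, T3)))),  map(bool, T3) =?= map(bool, float).
Decompose list/1: map(B, T1) =?= map(list(option(map(nat, bool))), option(map(T3, T3))).
Decompose map/2: B =?= list(option(map(nat, bool))),  T1 =?= option(map(T3, T3)).
Bind B := list(option(map(nat, bool))); no other remaining equation mentions B.
Bind T1 := option(map(T3, T3)); no other remaining equation mentions T1.
Decompose map/2: bool =?= bool,  T3 =?= float.
Delete trivial equation bool =?= bool.
Bind T3 := float. Substituting into the earlier bindings gives T2 := option(map(float, float)), T1 := option(map(float, float)).
MGU = { U -> float, S -> option(map(nat, bool)), T2 -> option(map(float, float)), R -> option(float), B -> list(option(map(nat, bool))), T1 -> option(map(float, float)), T3 -> float }, so T2 -> option(map(float, float)).

option(map(float, float))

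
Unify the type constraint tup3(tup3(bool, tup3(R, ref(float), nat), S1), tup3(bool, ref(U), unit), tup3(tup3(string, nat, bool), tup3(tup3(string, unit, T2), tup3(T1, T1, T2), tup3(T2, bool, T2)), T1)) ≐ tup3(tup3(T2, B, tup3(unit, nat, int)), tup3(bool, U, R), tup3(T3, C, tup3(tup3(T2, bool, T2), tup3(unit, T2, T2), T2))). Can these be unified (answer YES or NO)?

Decompose tup3/3: tup3(bool, tup3(R, ref(float), nat), S1) ≐ tup3(T2, B, tup3(unit, nat, int)),  tup3(bool, ref(U), unit) ≐ tup3(bool, U, R),  tup3(tup3(string, nat, bool), tup3(tup3(string, unit, T2), tup3(T1, T1, T2), tup3(T2, bool, T2)), T1) ≐ tup3(T3, C, tup3(tup3(T2, bool, T2), tup3(unit, T2, T2), T2)).
Decompose tup3/3: bool ≐ T2,  tup3(R, ref(float), nat) ≐ B,  S1 ≐ tup3(unit, nat, int).
Bind T2 := bool; substituting into the one remaining equation that mentions T2 gives: tup3(tup3(string, nat, bool), tup3(tup3(string, unit, bool), tup3(T1, T1, bool), tup3(bool, bool, bool)), T1) ≐ tup3(T3, C, tup3(tup3(bool, bool, bool), tup3(unit, bool, bool), bool)).
Bind B := tup3(R, ref(float), nat); no other remaining equation mentions B.
Bind S1 := tup3(unit, nat, int); no other remaining equation mentions S1.
Decompose tup3/3: bool ≐ bool,  ref(U) ≐ U,  unit ≐ R.
Delete trivial equation bool ≐ bool.
Occurs check fails: U occurs in ref(U); the equation U ≐ ref(U) has no finite solution.

NO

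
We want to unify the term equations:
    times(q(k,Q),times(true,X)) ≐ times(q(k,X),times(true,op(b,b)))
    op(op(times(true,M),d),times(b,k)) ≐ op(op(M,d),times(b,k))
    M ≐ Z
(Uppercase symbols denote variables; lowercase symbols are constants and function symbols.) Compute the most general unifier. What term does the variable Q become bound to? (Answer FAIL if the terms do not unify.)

Decompose times/2: q(k,Q) ≐ q(k,X),  times(true,X) ≐ times(true,op(b,b)).
Decompose q/2: k ≐ k,  Q ≐ X.
Delete trivial equation k ≐ k.
Bind Q := X; no other remaining equation mentions Q.
Decompose times/2: true ≐ true,  X ≐ op(b,b).
Delete trivial equation true ≐ true.
Bind X := op(b,b); no other remaining equation mentions X. Substituting into the earlier binding gives Q := op(b,b).
Decompose op/2: op(times(true,M),d) ≐ op(M,d),  times(b,k) ≐ times(b,k).
Decompose op/2: times(true,M) ≐ M,  d ≐ d.
Occurs check fails: M occurs in times(true,M); the equation M ≐ times(true,M) has no finite solution.

FAIL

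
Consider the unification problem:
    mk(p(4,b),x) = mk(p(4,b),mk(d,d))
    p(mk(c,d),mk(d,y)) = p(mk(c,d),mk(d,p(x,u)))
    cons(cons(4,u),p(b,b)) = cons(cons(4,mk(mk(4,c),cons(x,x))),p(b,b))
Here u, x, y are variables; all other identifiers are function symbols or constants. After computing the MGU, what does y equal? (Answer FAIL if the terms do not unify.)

p(mk(d,d),mk(mk(4,c),cons(mk(d,d),mk(d,d))))

Decompose mk/2: p(4,b) = p(4,b),  x = mk(d,d).
Delete trivial equation p(4,b) = p(4,b).
Bind x := mk(d,d); substituting into the remaining equations gives: p(mk(c,d),mk(d,y)) = p(mk(c,d),mk(d,p(mk(d,d),u))),  cons(cons(4,u),p(b,b)) = cons(cons(4,mk(mk(4,c),cons(mk(d,d),mk(d,d)))),p(b,b)).
Decompose p/2: mk(c,d) = mk(c,d),  mk(d,y) = mk(d,p(mk(d,d),u)).
Delete trivial equation mk(c,d) = mk(c,d).
Decompose mk/2: d = d,  y = p(mk(d,d),u).
Delete trivial equation d = d.
Bind y := p(mk(d,d),u); no other remaining equation mentions y.
Decompose cons/2: cons(4,u) = cons(4,mk(mk(4,c),cons(mk(d,d),mk(d,d)))),  p(b,b) = p(b,b).
Decompose cons/2: 4 = 4,  u = mk(mk(4,c),cons(mk(d,d),mk(d,d))).
Delete trivial equation 4 = 4.
Bind u := mk(mk(4,c),cons(mk(d,d),mk(d,d))); no other remaining equation mentions u. Substituting into the earlier binding gives y := p(mk(d,d),mk(mk(4,c),cons(mk(d,d),mk(d,d)))).
Delete trivial equation p(b,b) = p(b,b).
MGU = { x -> mk(d,d), y -> p(mk(d,d),mk(mk(4,c),cons(mk(d,d),mk(d,d)))), u -> mk(mk(4,c),cons(mk(d,d),mk(d,d))) }, so y -> p(mk(d,d),mk(mk(4,c),cons(mk(d,d),mk(d,d)))).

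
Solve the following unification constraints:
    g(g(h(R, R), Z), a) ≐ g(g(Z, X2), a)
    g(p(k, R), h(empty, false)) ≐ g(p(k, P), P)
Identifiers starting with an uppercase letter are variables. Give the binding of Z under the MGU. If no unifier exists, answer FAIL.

Decompose g/2: g(h(R, R), Z) ≐ g(Z, X2),  a ≐ a.
Decompose g/2: h(R, R) ≐ Z,  Z ≐ X2.
Bind Z := h(R, R); substituting into the one remaining equation that mentions Z gives: h(R, R) ≐ X2.
Bind X2 := h(R, R); no other remaining equation mentions X2.
Delete trivial equation a ≐ a.
Decompose g/2: p(k, R) ≐ p(k, P),  h(empty, false) ≐ P.
Decompose p/2: k ≐ k,  R ≐ P.
Delete trivial equation k ≐ k.
Bind R := P; no other remaining equation mentions R. Substituting into the earlier bindings gives Z := h(P, P), X2 := h(P, P).
Bind P := h(empty, false). Substituting into the earlier bindings gives Z := h(h(empty, false), h(empty, false)), X2 := h(h(empty, false), h(empty, false)), R := h(empty, false).
MGU = { Z := h(h(empty, false), h(empty, false)), X2 := h(h(empty, false), h(empty, false)), R := h(empty, false), P := h(empty, false) }, so Z := h(h(empty, false), h(empty, false)).

h(h(empty, false), h(empty, false))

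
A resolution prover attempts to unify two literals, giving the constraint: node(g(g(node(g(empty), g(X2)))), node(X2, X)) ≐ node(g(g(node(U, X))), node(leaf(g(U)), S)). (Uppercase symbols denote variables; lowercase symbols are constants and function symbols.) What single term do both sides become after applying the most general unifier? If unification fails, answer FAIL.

Decompose node/2: g(g(node(g(empty), g(X2)))) ≐ g(g(node(U, X))),  node(X2, X) ≐ node(leaf(g(U)), S).
Decompose g/1: g(node(g(empty), g(X2))) ≐ g(node(U, X)).
Decompose g/1: node(g(empty), g(X2)) ≐ node(U, X).
Decompose node/2: g(empty) ≐ U,  g(X2) ≐ X.
Bind U := g(empty); substituting into the one remaining equation that mentions U gives: node(X2, X) ≐ node(leaf(g(g(empty))), S).
Bind X := g(X2); substituting into the remaining equation gives: node(X2, g(X2)) ≐ node(leaf(g(g(empty))), S).
Decompose node/2: X2 ≐ leaf(g(g(empty))),  g(X2) ≐ S.
Bind X2 := leaf(g(g(empty))); substituting into the remaining equation gives: g(leaf(g(g(empty)))) ≐ S. Substituting into the earlier binding gives X := g(leaf(g(g(empty)))).
Bind S := g(leaf(g(g(empty)))).
Applying the MGU to either side gives node(g(g(node(g(empty), g(leaf(g(g(empty))))))), node(leaf(g(g(empty))), g(leaf(g(g(empty)))))).

node(g(g(node(g(empty), g(leaf(g(g(empty))))))), node(leaf(g(g(empty))), g(leaf(g(g(empty))))))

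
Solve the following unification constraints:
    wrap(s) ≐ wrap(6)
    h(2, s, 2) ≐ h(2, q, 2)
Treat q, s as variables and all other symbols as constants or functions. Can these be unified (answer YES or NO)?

YES

Decompose wrap/1: s ≐ 6.
Bind s := 6; substituting into the remaining equation gives: h(2, 6, 2) ≐ h(2, q, 2).
Decompose h/3: 2 ≐ 2,  6 ≐ q,  2 ≐ 2.
Delete trivial equation 2 ≐ 2.
Bind q := 6; no other remaining equation mentions q.
Delete trivial equation 2 ≐ 2.
No equations remain and no clash or occurs-check failure arose, so a unifier exists.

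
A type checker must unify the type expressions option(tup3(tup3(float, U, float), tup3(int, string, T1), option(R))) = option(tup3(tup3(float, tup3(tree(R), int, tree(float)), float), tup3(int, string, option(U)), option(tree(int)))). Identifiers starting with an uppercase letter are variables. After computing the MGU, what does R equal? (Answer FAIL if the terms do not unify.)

tree(int)

Decompose option/1: tup3(tup3(float, U, float), tup3(int, string, T1), option(R)) = tup3(tup3(float, tup3(tree(R), int, tree(float)), float), tup3(int, string, option(U)), option(tree(int))).
Decompose tup3/3: tup3(float, U, float) = tup3(float, tup3(tree(R), int, tree(float)), float),  tup3(int, string, T1) = tup3(int, string, option(U)),  option(R) = option(tree(int)).
Decompose tup3/3: float = float,  U = tup3(tree(R), int, tree(float)),  float = float.
Delete trivial equation float = float.
Bind U := tup3(tree(R), int, tree(float)); substituting into the one remaining equation that mentions U gives: tup3(int, string, T1) = tup3(int, string, option(tup3(tree(R), int, tree(float)))).
Delete trivial equation float = float.
Decompose tup3/3: int = int,  string = string,  T1 = option(tup3(tree(R), int, tree(float))).
Delete trivial equation int = int.
Delete trivial equation string = string.
Bind T1 := option(tup3(tree(R), int, tree(float))); no other remaining equation mentions T1.
Decompose option/1: R = tree(int).
Bind R := tree(int). Substituting into the earlier bindings gives U := tup3(tree(tree(int)), int, tree(float)), T1 := option(tup3(tree(tree(int)), int, tree(float))).
MGU = { U -> tup3(tree(tree(int)), int, tree(float)), T1 -> option(tup3(tree(tree(int)), int, tree(float))), R -> tree(int) }, so R -> tree(int).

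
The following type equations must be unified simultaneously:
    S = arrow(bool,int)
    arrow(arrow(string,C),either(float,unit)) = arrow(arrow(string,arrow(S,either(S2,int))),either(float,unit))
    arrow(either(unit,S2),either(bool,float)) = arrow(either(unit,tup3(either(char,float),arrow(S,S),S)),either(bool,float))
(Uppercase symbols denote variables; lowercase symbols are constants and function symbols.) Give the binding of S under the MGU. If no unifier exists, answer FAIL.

Bind S := arrow(bool,int); substituting into the remaining equations gives: arrow(arrow(string,C),either(float,unit)) = arrow(arrow(string,arrow(arrow(bool,int),either(S2,int))),either(float,unit)),  arrow(either(unit,S2),either(bool,float)) = arrow(either(unit,tup3(either(char,float),arrow(arrow(bool,int),arrow(bool,int)),arrow(bool,int))),either(bool,float)).
Decompose arrow/2: arrow(string,C) = arrow(string,arrow(arrow(bool,int),either(S2,int))),  either(float,unit) = either(float,unit).
Decompose arrow/2: string = string,  C = arrow(arrow(bool,int),either(S2,int)).
Delete trivial equation string = string.
Bind C := arrow(arrow(bool,int),either(S2,int)); no other remaining equation mentions C.
Delete trivial equation either(float,unit) = either(float,unit).
Decompose arrow/2: either(unit,S2) = either(unit,tup3(either(char,float),arrow(arrow(bool,int),arrow(bool,int)),arrow(bool,int))),  either(bool,float) = either(bool,float).
Decompose either/2: unit = unit,  S2 = tup3(either(char,float),arrow(arrow(bool,int),arrow(bool,int)),arrow(bool,int)).
Delete trivial equation unit = unit.
Bind S2 := tup3(either(char,float),arrow(arrow(bool,int),arrow(bool,int)),arrow(bool,int)); no other remaining equation mentions S2. Substituting into the earlier binding gives C := arrow(arrow(bool,int),either(tup3(either(char,float),arrow(arrow(bool,int),arrow(bool,int)),arrow(bool,int)),int)).
Delete trivial equation either(bool,float) = either(bool,float).
MGU = { S -> arrow(bool,int), C -> arrow(arrow(bool,int),either(tup3(either(char,float),arrow(arrow(bool,int),arrow(bool,int)),arrow(bool,int)),int)), S2 -> tup3(either(char,float),arrow(arrow(bool,int),arrow(bool,int)),arrow(bool,int)) }, so S -> arrow(bool,int).

arrow(bool,int)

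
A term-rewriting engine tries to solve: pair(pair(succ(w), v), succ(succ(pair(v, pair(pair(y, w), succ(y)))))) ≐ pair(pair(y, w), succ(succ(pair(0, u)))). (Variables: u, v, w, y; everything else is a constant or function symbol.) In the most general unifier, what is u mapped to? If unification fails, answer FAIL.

Decompose pair/2: pair(succ(w), v) ≐ pair(y, w),  succ(succ(pair(v, pair(pair(y, w), succ(y))))) ≐ succ(succ(pair(0, u))).
Decompose pair/2: succ(w) ≐ y,  v ≐ w.
Bind y := succ(w); substituting into the one remaining equation that mentions y gives: succ(succ(pair(v, pair(pair(succ(w), w), succ(succ(w)))))) ≐ succ(succ(pair(0, u))).
Bind v := w; substituting into the remaining equation gives: succ(succ(pair(w, pair(pair(succ(w), w), succ(succ(w)))))) ≐ succ(succ(pair(0, u))).
Decompose succ/1: succ(pair(w, pair(pair(succ(w), w), succ(succ(w))))) ≐ succ(pair(0, u)).
Decompose succ/1: pair(w, pair(pair(succ(w), w), succ(succ(w)))) ≐ pair(0, u).
Decompose pair/2: w ≐ 0,  pair(pair(succ(w), w), succ(succ(w))) ≐ u.
Bind w := 0; substituting into the remaining equation gives: pair(pair(succ(0), 0), succ(succ(0))) ≐ u. Substituting into the earlier bindings gives y := succ(0), v := 0.
Bind u := pair(pair(succ(0), 0), succ(succ(0))).
MGU = { y := succ(0), v := 0, w := 0, u := pair(pair(succ(0), 0), succ(succ(0))) }, so u := pair(pair(succ(0), 0), succ(succ(0))).

pair(pair(succ(0), 0), succ(succ(0)))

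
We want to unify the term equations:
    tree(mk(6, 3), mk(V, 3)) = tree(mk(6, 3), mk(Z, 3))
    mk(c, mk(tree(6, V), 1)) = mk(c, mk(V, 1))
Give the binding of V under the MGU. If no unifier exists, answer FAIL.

Decompose tree/2: mk(6, 3) = mk(6, 3),  mk(V, 3) = mk(Z, 3).
Delete trivial equation mk(6, 3) = mk(6, 3).
Decompose mk/2: V = Z,  3 = 3.
Bind V := Z; substituting into the one remaining equation that mentions V gives: mk(c, mk(tree(6, Z), 1)) = mk(c, mk(Z, 1)).
Delete trivial equation 3 = 3.
Decompose mk/2: c = c,  mk(tree(6, Z), 1) = mk(Z, 1).
Delete trivial equation c = c.
Decompose mk/2: tree(6, Z) = Z,  1 = 1.
Occurs check fails: Z occurs in tree(6, Z); the equation Z = tree(6, Z) has no finite solution.

FAIL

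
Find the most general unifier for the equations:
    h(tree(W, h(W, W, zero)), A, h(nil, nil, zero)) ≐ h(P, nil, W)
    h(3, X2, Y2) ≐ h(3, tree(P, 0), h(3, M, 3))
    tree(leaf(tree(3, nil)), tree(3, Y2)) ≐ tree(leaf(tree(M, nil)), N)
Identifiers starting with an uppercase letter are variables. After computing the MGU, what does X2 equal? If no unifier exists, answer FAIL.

tree(tree(h(nil, nil, zero), h(h(nil, nil, zero), h(nil, nil, zero), zero)), 0)

Decompose h/3: tree(W, h(W, W, zero)) ≐ P,  A ≐ nil,  h(nil, nil, zero) ≐ W.
Bind P := tree(W, h(W, W, zero)); substituting into the one remaining equation that mentions P gives: h(3, X2, Y2) ≐ h(3, tree(tree(W, h(W, W, zero)), 0), h(3, M, 3)).
Bind A := nil; no other remaining equation mentions A.
Bind W := h(nil, nil, zero); substituting into the one remaining equation that mentions W gives: h(3, X2, Y2) ≐ h(3, tree(tree(h(nil, nil, zero), h(h(nil, nil, zero), h(nil, nil, zero), zero)), 0), h(3, M, 3)). Substituting into the earlier binding gives P := tree(h(nil, nil, zero), h(h(nil, nil, zero), h(nil, nil, zero), zero)).
Decompose h/3: 3 ≐ 3,  X2 ≐ tree(tree(h(nil, nil, zero), h(h(nil, nil, zero), h(nil, nil, zero), zero)), 0),  Y2 ≐ h(3, M, 3).
Delete trivial equation 3 ≐ 3.
Bind X2 := tree(tree(h(nil, nil, zero), h(h(nil, nil, zero), h(nil, nil, zero), zero)), 0); no other remaining equation mentions X2.
Bind Y2 := h(3, M, 3); substituting into the remaining equation gives: tree(leaf(tree(3, nil)), tree(3, h(3, M, 3))) ≐ tree(leaf(tree(M, nil)), N).
Decompose tree/2: leaf(tree(3, nil)) ≐ leaf(tree(M, nil)),  tree(3, h(3, M, 3)) ≐ N.
Decompose leaf/1: tree(3, nil) ≐ tree(M, nil).
Decompose tree/2: 3 ≐ M,  nil ≐ nil.
Bind M := 3; substituting into the one remaining equation that mentions M gives: tree(3, h(3, 3, 3)) ≐ N. Substituting into the earlier binding gives Y2 := h(3, 3, 3).
Delete trivial equation nil ≐ nil.
Bind N := tree(3, h(3, 3, 3)).
MGU = { P := tree(h(nil, nil, zero), h(h(nil, nil, zero), h(nil, nil, zero), zero)), A := nil, W := h(nil, nil, zero), X2 := tree(tree(h(nil, nil, zero), h(h(nil, nil, zero), h(nil, nil, zero), zero)), 0), Y2 := h(3, 3, 3), M := 3, N := tree(3, h(3, 3, 3)) }, so X2 := tree(tree(h(nil, nil, zero), h(h(nil, nil, zero), h(nil, nil, zero), zero)), 0).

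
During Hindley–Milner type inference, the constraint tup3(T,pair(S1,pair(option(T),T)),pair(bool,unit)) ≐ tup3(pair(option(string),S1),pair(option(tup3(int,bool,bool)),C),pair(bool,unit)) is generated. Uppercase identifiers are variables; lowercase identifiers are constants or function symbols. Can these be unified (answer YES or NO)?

Decompose tup3/3: T ≐ pair(option(string),S1),  pair(S1,pair(option(T),T)) ≐ pair(option(tup3(int,bool,bool)),C),  pair(bool,unit) ≐ pair(bool,unit).
Bind T := pair(option(string),S1); substituting into the one remaining equation that mentions T gives: pair(S1,pair(option(pair(option(string),S1)),pair(option(string),S1))) ≐ pair(option(tup3(int,bool,bool)),C).
Decompose pair/2: S1 ≐ option(tup3(int,bool,bool)),  pair(option(pair(option(string),S1)),pair(option(string),S1)) ≐ C.
Bind S1 := option(tup3(int,bool,bool)); substituting into the one remaining equation that mentions S1 gives: pair(option(pair(option(string),option(tup3(int,bool,bool)))),pair(option(string),option(tup3(int,bool,bool)))) ≐ C. Substituting into the earlier binding gives T := pair(option(string),option(tup3(int,bool,bool))).
Bind C := pair(option(pair(option(string),option(tup3(int,bool,bool)))),pair(option(string),option(tup3(int,bool,bool)))); no other remaining equation mentions C.
Delete trivial equation pair(bool,unit) ≐ pair(bool,unit).
No equations remain and no clash or occurs-check failure arose, so a unifier exists.

YES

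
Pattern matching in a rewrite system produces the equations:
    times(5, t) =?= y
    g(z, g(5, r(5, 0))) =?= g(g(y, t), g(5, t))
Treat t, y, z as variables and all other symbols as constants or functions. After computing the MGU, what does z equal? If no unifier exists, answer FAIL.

g(times(5, r(5, 0)), r(5, 0))

Bind y := times(5, t); substituting into the remaining equation gives: g(z, g(5, r(5, 0))) =?= g(g(times(5, t), t), g(5, t)).
Decompose g/2: z =?= g(times(5, t), t),  g(5, r(5, 0)) =?= g(5, t).
Bind z := g(times(5, t), t); no other remaining equation mentions z.
Decompose g/2: 5 =?= 5,  r(5, 0) =?= t.
Delete trivial equation 5 =?= 5.
Bind t := r(5, 0). Substituting into the earlier bindings gives y := times(5, r(5, 0)), z := g(times(5, r(5, 0)), r(5, 0)).
MGU = { y ↦ times(5, r(5, 0)), z ↦ g(times(5, r(5, 0)), r(5, 0)), t ↦ r(5, 0) }, so z ↦ g(times(5, r(5, 0)), r(5, 0)).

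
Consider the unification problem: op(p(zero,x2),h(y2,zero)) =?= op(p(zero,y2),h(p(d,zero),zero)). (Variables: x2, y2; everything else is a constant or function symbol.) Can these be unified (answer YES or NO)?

YES

Decompose op/2: p(zero,x2) =?= p(zero,y2),  h(y2,zero) =?= h(p(d,zero),zero).
Decompose p/2: zero =?= zero,  x2 =?= y2.
Delete trivial equation zero =?= zero.
Bind x2 := y2; no other remaining equation mentions x2.
Decompose h/2: y2 =?= p(d,zero),  zero =?= zero.
Bind y2 := p(d,zero); no other remaining equation mentions y2. Substituting into the earlier binding gives x2 := p(d,zero).
Delete trivial equation zero =?= zero.
No equations remain and no clash or occurs-check failure arose, so a unifier exists.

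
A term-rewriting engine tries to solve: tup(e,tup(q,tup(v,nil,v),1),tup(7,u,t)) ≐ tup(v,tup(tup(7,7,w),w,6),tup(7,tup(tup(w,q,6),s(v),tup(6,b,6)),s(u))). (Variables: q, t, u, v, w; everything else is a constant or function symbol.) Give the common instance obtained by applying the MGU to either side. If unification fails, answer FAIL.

FAIL

Decompose tup/3: e ≐ v,  tup(q,tup(v,nil,v),1) ≐ tup(tup(7,7,w),w,6),  tup(7,u,t) ≐ tup(7,tup(tup(w,q,6),s(v),tup(6,b,6)),s(u)).
Bind v := e; substituting into the remaining equations gives: tup(q,tup(e,nil,e),1) ≐ tup(tup(7,7,w),w,6),  tup(7,u,t) ≐ tup(7,tup(tup(w,q,6),s(e),tup(6,b,6)),s(u)).
Decompose tup/3: q ≐ tup(7,7,w),  tup(e,nil,e) ≐ w,  1 ≐ 6.
Bind q := tup(7,7,w); substituting into the one remaining equation that mentions q gives: tup(7,u,t) ≐ tup(7,tup(tup(w,tup(7,7,w),6),s(e),tup(6,b,6)),s(u)).
Bind w := tup(e,nil,e); substituting into the one remaining equation that mentions w gives: tup(7,u,t) ≐ tup(7,tup(tup(tup(e,nil,e),tup(7,7,tup(e,nil,e)),6),s(e),tup(6,b,6)),s(u)). Substituting into the earlier binding gives q := tup(7,7,tup(e,nil,e)).
Clash: constants 1 and 6 differ; no unifier exists.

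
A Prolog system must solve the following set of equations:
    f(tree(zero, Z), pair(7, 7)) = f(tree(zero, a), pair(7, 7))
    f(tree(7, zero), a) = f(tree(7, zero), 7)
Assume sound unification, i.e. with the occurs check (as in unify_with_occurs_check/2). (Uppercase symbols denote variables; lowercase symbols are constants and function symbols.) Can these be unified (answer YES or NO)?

NO

Decompose f/2: tree(zero, Z) = tree(zero, a),  pair(7, 7) = pair(7, 7).
Decompose tree/2: zero = zero,  Z = a.
Delete trivial equation zero = zero.
Bind Z := a; no other remaining equation mentions Z.
Delete trivial equation pair(7, 7) = pair(7, 7).
Decompose f/2: tree(7, zero) = tree(7, zero),  a = 7.
Delete trivial equation tree(7, zero) = tree(7, zero).
Clash: constants a and 7 differ; no unifier exists.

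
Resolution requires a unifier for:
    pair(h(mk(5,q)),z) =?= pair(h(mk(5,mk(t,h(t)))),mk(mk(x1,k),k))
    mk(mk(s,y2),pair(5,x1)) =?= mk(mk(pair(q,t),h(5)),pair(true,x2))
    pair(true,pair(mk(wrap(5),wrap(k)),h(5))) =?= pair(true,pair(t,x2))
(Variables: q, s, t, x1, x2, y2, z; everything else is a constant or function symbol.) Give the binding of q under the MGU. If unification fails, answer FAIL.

Decompose pair/2: h(mk(5,q)) =?= h(mk(5,mk(t,h(t)))),  z =?= mk(mk(x1,k),k).
Decompose h/1: mk(5,q) =?= mk(5,mk(t,h(t))).
Decompose mk/2: 5 =?= 5,  q =?= mk(t,h(t)).
Delete trivial equation 5 =?= 5.
Bind q := mk(t,h(t)); substituting into the one remaining equation that mentions q gives: mk(mk(s,y2),pair(5,x1)) =?= mk(mk(pair(mk(t,h(t)),t),h(5)),pair(true,x2)).
Bind z := mk(mk(x1,k),k); no other remaining equation mentions z.
Decompose mk/2: mk(s,y2) =?= mk(pair(mk(t,h(t)),t),h(5)),  pair(5,x1) =?= pair(true,x2).
Decompose mk/2: s =?= pair(mk(t,h(t)),t),  y2 =?= h(5).
Bind s := pair(mk(t,h(t)),t); no other remaining equation mentions s.
Bind y2 := h(5); no other remaining equation mentions y2.
Decompose pair/2: 5 =?= true,  x1 =?= x2.
Clash: constants 5 and true differ; no unifier exists.

FAIL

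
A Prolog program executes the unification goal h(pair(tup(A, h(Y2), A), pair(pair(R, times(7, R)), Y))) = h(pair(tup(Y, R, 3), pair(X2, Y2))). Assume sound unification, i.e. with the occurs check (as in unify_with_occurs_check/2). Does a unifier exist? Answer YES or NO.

YES

Decompose h/1: pair(tup(A, h(Y2), A), pair(pair(R, times(7, R)), Y)) = pair(tup(Y, R, 3), pair(X2, Y2)).
Decompose pair/2: tup(A, h(Y2), A) = tup(Y, R, 3),  pair(pair(R, times(7, R)), Y) = pair(X2, Y2).
Decompose tup/3: A = Y,  h(Y2) = R,  A = 3.
Bind A := Y; substituting into the one remaining equation that mentions A gives: Y = 3.
Bind R := h(Y2); substituting into the one remaining equation that mentions R gives: pair(pair(h(Y2), times(7, h(Y2))), Y) = pair(X2, Y2).
Bind Y := 3; substituting into the remaining equation gives: pair(pair(h(Y2), times(7, h(Y2))), 3) = pair(X2, Y2). Substituting into the earlier binding gives A := 3.
Decompose pair/2: pair(h(Y2), times(7, h(Y2))) = X2,  3 = Y2.
Bind X2 := pair(h(Y2), times(7, h(Y2))); no other remaining equation mentions X2.
Bind Y2 := 3. Substituting into the earlier bindings gives R := h(3), X2 := pair(h(3), times(7, h(3))).
No equations remain and no clash or occurs-check failure arose, so a unifier exists.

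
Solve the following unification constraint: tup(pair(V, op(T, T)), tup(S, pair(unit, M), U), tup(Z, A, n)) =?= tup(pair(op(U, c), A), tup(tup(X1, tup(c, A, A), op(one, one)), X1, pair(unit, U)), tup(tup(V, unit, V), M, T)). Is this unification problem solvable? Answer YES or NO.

Decompose tup/3: pair(V, op(T, T)) =?= pair(op(U, c), A),  tup(S, pair(unit, M), U) =?= tup(tup(X1, tup(c, A, A), op(one, one)), X1, pair(unit, U)),  tup(Z, A, n) =?= tup(tup(V, unit, V), M, T).
Decompose pair/2: V =?= op(U, c),  op(T, T) =?= A.
Bind V := op(U, c); substituting into the one remaining equation that mentions V gives: tup(Z, A, n) =?= tup(tup(op(U, c), unit, op(U, c)), M, T).
Bind A := op(T, T); substituting into the remaining equations gives: tup(S, pair(unit, M), U) =?= tup(tup(X1, tup(c, op(T, T), op(T, T)), op(one, one)), X1, pair(unit, U)),  tup(Z, op(T, T), n) =?= tup(tup(op(U, c), unit, op(U, c)), M, T).
Decompose tup/3: S =?= tup(X1, tup(c, op(T, T), op(T, T)), op(one, one)),  pair(unit, M) =?= X1,  U =?= pair(unit, U).
Bind S := tup(X1, tup(c, op(T, T), op(T, T)), op(one, one)); no other remaining equation mentions S.
Bind X1 := pair(unit, M); no other remaining equation mentions X1. Substituting into the earlier binding gives S := tup(pair(unit, M), tup(c, op(T, T), op(T, T)), op(one, one)).
Occurs check fails: U occurs in pair(unit, U); the equation U =?= pair(unit, U) has no finite solution.

NO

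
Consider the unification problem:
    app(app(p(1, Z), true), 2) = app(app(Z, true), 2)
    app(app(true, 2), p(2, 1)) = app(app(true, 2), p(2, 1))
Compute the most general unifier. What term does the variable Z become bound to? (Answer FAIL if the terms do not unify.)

FAIL

Decompose app/2: app(p(1, Z), true) = app(Z, true),  2 = 2.
Decompose app/2: p(1, Z) = Z,  true = true.
Occurs check fails: Z occurs in p(1, Z); the equation Z = p(1, Z) has no finite solution.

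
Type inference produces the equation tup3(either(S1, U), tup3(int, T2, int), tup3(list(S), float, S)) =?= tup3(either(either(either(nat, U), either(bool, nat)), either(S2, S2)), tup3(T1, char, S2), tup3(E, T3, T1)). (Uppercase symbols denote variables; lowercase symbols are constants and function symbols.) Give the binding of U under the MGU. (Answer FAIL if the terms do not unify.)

Decompose tup3/3: either(S1, U) =?= either(either(either(nat, U), either(bool, nat)), either(S2, S2)),  tup3(int, T2, int) =?= tup3(T1, char, S2),  tup3(list(S), float, S) =?= tup3(E, T3, T1).
Decompose either/2: S1 =?= either(either(nat, U), either(bool, nat)),  U =?= either(S2, S2).
Bind S1 := either(either(nat, U), either(bool, nat)); no other remaining equation mentions S1.
Bind U := either(S2, S2); no other remaining equation mentions U. Substituting into the earlier binding gives S1 := either(either(nat, either(S2, S2)), either(bool, nat)).
Decompose tup3/3: int =?= T1,  T2 =?= char,  int =?= S2.
Bind T1 := int; substituting into the one remaining equation that mentions T1 gives: tup3(list(S), float, S) =?= tup3(E, T3, int).
Bind T2 := char; no other remaining equation mentions T2.
Bind S2 := int; no other remaining equation mentions S2. Substituting into the earlier bindings gives S1 := either(either(nat, either(int, int)), either(bool, nat)), U := either(int, int).
Decompose tup3/3: list(S) =?= E,  float =?= T3,  S =?= int.
Bind E := list(S); no other remaining equation mentions E.
Bind T3 := float; no other remaining equation mentions T3.
Bind S := int. Substituting into the earlier binding gives E := list(int).
MGU = { S1 -> either(either(nat, either(int, int)), either(bool, nat)), U -> either(int, int), T1 -> int, T2 -> char, S2 -> int, E -> list(int), T3 -> float, S -> int }, so U -> either(int, int).

either(int, int)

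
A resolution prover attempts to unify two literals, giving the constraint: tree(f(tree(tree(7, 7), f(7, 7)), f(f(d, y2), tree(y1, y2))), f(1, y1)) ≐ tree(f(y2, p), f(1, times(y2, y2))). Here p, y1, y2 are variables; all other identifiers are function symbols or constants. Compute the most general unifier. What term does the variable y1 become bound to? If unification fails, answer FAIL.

times(tree(tree(7, 7), f(7, 7)), tree(tree(7, 7), f(7, 7)))

Decompose tree/2: f(tree(tree(7, 7), f(7, 7)), f(f(d, y2), tree(y1, y2))) ≐ f(y2, p),  f(1, y1) ≐ f(1, times(y2, y2)).
Decompose f/2: tree(tree(7, 7), f(7, 7)) ≐ y2,  f(f(d, y2), tree(y1, y2)) ≐ p.
Bind y2 := tree(tree(7, 7), f(7, 7)); substituting into the remaining equations gives: f(f(d, tree(tree(7, 7), f(7, 7))), tree(y1, tree(tree(7, 7), f(7, 7)))) ≐ p,  f(1, y1) ≐ f(1, times(tree(tree(7, 7), f(7, 7)), tree(tree(7, 7), f(7, 7)))).
Bind p := f(f(d, tree(tree(7, 7), f(7, 7))), tree(y1, tree(tree(7, 7), f(7, 7)))); no other remaining equation mentions p.
Decompose f/2: 1 ≐ 1,  y1 ≐ times(tree(tree(7, 7), f(7, 7)), tree(tree(7, 7), f(7, 7))).
Delete trivial equation 1 ≐ 1.
Bind y1 := times(tree(tree(7, 7), f(7, 7)), tree(tree(7, 7), f(7, 7))). Substituting into the earlier binding gives p := f(f(d, tree(tree(7, 7), f(7, 7))), tree(times(tree(tree(7, 7), f(7, 7)), tree(tree(7, 7), f(7, 7))), tree(tree(7, 7), f(7, 7)))).
MGU = { y2 ↦ tree(tree(7, 7), f(7, 7)), p ↦ f(f(d, tree(tree(7, 7), f(7, 7))), tree(times(tree(tree(7, 7), f(7, 7)), tree(tree(7, 7), f(7, 7))), tree(tree(7, 7), f(7, 7)))), y1 ↦ times(tree(tree(7, 7), f(7, 7)), tree(tree(7, 7), f(7, 7))) }, so y1 ↦ times(tree(tree(7, 7), f(7, 7)), tree(tree(7, 7), f(7, 7))).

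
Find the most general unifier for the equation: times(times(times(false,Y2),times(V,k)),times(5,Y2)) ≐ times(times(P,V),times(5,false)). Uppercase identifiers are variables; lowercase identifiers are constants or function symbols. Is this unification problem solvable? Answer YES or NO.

NO

Decompose times/2: times(times(false,Y2),times(V,k)) ≐ times(P,V),  times(5,Y2) ≐ times(5,false).
Decompose times/2: times(false,Y2) ≐ P,  times(V,k) ≐ V.
Bind P := times(false,Y2); no other remaining equation mentions P.
Occurs check fails: V occurs in times(V,k); the equation V ≐ times(V,k) has no finite solution.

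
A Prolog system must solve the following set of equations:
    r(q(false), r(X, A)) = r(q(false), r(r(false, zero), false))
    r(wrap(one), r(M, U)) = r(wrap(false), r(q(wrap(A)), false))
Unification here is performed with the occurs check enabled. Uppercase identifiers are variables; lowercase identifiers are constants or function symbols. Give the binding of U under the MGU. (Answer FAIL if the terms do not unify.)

Decompose r/2: q(false) = q(false),  r(X, A) = r(r(false, zero), false).
Delete trivial equation q(false) = q(false).
Decompose r/2: X = r(false, zero),  A = false.
Bind X := r(false, zero); no other remaining equation mentions X.
Bind A := false; substituting into the remaining equation gives: r(wrap(one), r(M, U)) = r(wrap(false), r(q(wrap(false)), false)).
Decompose r/2: wrap(one) = wrap(false),  r(M, U) = r(q(wrap(false)), false).
Decompose wrap/1: one = false.
Clash: constants one and false differ; no unifier exists.

FAIL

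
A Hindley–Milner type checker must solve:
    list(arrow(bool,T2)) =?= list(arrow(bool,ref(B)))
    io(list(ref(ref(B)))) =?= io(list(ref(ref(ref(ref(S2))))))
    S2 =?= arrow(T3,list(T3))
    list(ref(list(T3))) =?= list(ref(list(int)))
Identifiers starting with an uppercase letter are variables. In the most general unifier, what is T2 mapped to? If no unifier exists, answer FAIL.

Decompose list/1: arrow(bool,T2) =?= arrow(bool,ref(B)).
Decompose arrow/2: bool =?= bool,  T2 =?= ref(B).
Delete trivial equation bool =?= bool.
Bind T2 := ref(B); no other remaining equation mentions T2.
Decompose io/1: list(ref(ref(B))) =?= list(ref(ref(ref(ref(S2))))).
Decompose list/1: ref(ref(B)) =?= ref(ref(ref(ref(S2)))).
Decompose ref/1: ref(B) =?= ref(ref(ref(S2))).
Decompose ref/1: B =?= ref(ref(S2)).
Bind B := ref(ref(S2)); no other remaining equation mentions B. Substituting into the earlier binding gives T2 := ref(ref(ref(S2))).
Bind S2 := arrow(T3,list(T3)); no other remaining equation mentions S2. Substituting into the earlier bindings gives T2 := ref(ref(ref(arrow(T3,list(T3))))), B := ref(ref(arrow(T3,list(T3)))).
Decompose list/1: ref(list(T3)) =?= ref(list(int)).
Decompose ref/1: list(T3) =?= list(int).
Decompose list/1: T3 =?= int.
Bind T3 := int. Substituting into the earlier bindings gives T2 := ref(ref(ref(arrow(int,list(int))))), B := ref(ref(arrow(int,list(int)))), S2 := arrow(int,list(int)).
MGU = { T2 -> ref(ref(ref(arrow(int,list(int))))), B -> ref(ref(arrow(int,list(int)))), S2 -> arrow(int,list(int)), T3 -> int }, so T2 -> ref(ref(ref(arrow(int,list(int))))).

ref(ref(ref(arrow(int,list(int)))))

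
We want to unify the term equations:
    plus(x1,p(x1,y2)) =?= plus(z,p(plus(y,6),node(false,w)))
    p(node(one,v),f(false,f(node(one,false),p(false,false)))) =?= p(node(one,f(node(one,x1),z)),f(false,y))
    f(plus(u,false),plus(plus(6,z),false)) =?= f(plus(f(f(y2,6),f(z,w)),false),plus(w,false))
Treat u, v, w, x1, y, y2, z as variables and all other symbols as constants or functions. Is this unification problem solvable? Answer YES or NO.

Decompose plus/2: x1 =?= z,  p(x1,y2) =?= p(plus(y,6),node(false,w)).
Bind x1 := z; substituting into the 2 remaining equations that mention x1 gives: p(z,y2) =?= p(plus(y,6),node(false,w)),  p(node(one,v),f(false,f(node(one,false),p(false,false)))) =?= p(node(one,f(node(one,z),z)),f(false,y)).
Decompose p/2: z =?= plus(y,6),  y2 =?= node(false,w).
Bind z := plus(y,6); substituting into the 2 remaining equations that mention z gives: p(node(one,v),f(false,f(node(one,false),p(false,false)))) =?= p(node(one,f(node(one,plus(y,6)),plus(y,6))),f(false,y)),  f(plus(u,false),plus(plus(6,plus(y,6)),false)) =?= f(plus(f(f(y2,6),f(plus(y,6),w)),false),plus(w,false)). Substituting into the earlier binding gives x1 := plus(y,6).
Bind y2 := node(false,w); substituting into the one remaining equation that mentions y2 gives: f(plus(u,false),plus(plus(6,plus(y,6)),false)) =?= f(plus(f(f(node(false,w),6),f(plus(y,6),w)),false),plus(w,false)).
Decompose p/2: node(one,v) =?= node(one,f(node(one,plus(y,6)),plus(y,6))),  f(false,f(node(one,false),p(false,false))) =?= f(false,y).
Decompose node/2: one =?= one,  v =?= f(node(one,plus(y,6)),plus(y,6)).
Delete trivial equation one =?= one.
Bind v := f(node(one,plus(y,6)),plus(y,6)); no other remaining equation mentions v.
Decompose f/2: false =?= false,  f(node(one,false),p(false,false)) =?= y.
Delete trivial equation false =?= false.
Bind y := f(node(one,false),p(false,false)); substituting into the remaining equation gives: f(plus(u,false),plus(plus(6,plus(f(node(one,false),p(false,false)),6)),false)) =?= f(plus(f(f(node(false,w),6),f(plus(f(node(one,false),p(false,false)),6),w)),false),plus(w,false)). Substituting into the earlier bindings gives x1 := plus(f(node(one,false),p(false,false)),6), z := plus(f(node(one,false),p(false,false)),6), v := f(node(one,plus(f(node(one,false),p(false,false)),6)),plus(f(node(one,false),p(false,false)),6)).
Decompose f/2: plus(u,false) =?= plus(f(f(node(false,w),6),f(plus(f(node(one,false),p(false,false)),6),w)),false),  plus(plus(6,plus(f(node(one,false),p(false,false)),6)),false) =?= plus(w,false).
Decompose plus/2: u =?= f(f(node(false,w),6),f(plus(f(node(one,false),p(false,false)),6),w)),  false =?= false.
Bind u := f(f(node(false,w),6),f(plus(f(node(one,false),p(false,false)),6),w)); no other remaining equation mentions u.
Delete trivial equation false =?= false.
Decompose plus/2: plus(6,plus(f(node(one,false),p(false,false)),6)) =?= w,  false =?= false.
Bind w := plus(6,plus(f(node(one,false),p(false,false)),6)); no other remaining equation mentions w. Substituting into the earlier bindings gives y2 := node(false,plus(6,plus(f(node(one,false),p(false,false)),6))), u := f(f(node(false,plus(6,plus(f(node(one,false),p(false,false)),6))),6),f(plus(f(node(one,false),p(false,false)),6),plus(6,plus(f(node(one,false),p(false,false)),6)))).
Delete trivial equation false =?= false.
No equations remain and no clash or occurs-check failure arose, so a unifier exists.

YES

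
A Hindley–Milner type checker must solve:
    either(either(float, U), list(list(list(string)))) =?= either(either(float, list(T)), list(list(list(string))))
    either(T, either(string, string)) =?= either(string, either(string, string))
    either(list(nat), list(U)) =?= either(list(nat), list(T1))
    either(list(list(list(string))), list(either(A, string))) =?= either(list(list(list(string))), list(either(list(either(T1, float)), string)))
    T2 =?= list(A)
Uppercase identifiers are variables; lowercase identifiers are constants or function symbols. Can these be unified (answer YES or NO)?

Decompose either/2: either(float, U) =?= either(float, list(T)),  list(list(list(string))) =?= list(list(list(string))).
Decompose either/2: float =?= float,  U =?= list(T).
Delete trivial equation float =?= float.
Bind U := list(T); substituting into the one remaining equation that mentions U gives: either(list(nat), list(list(T))) =?= either(list(nat), list(T1)).
Delete trivial equation list(list(list(string))) =?= list(list(list(string))).
Decompose either/2: T =?= string,  either(string, string) =?= either(string, string).
Bind T := string; substituting into the one remaining equation that mentions T gives: either(list(nat), list(list(string))) =?= either(list(nat), list(T1)). Substituting into the earlier binding gives U := list(string).
Delete trivial equation either(string, string) =?= either(string, string).
Decompose either/2: list(nat) =?= list(nat),  list(list(string)) =?= list(T1).
Delete trivial equation list(nat) =?= list(nat).
Decompose list/1: list(string) =?= T1.
Bind T1 := list(string); substituting into the one remaining equation that mentions T1 gives: either(list(list(list(string))), list(either(A, string))) =?= either(list(list(list(string))), list(either(list(either(list(string), float)), string))).
Decompose either/2: list(list(list(string))) =?= list(list(list(string))),  list(either(A, string)) =?= list(either(list(either(list(string), float)), string)).
Delete trivial equation list(list(list(string))) =?= list(list(list(string))).
Decompose list/1: either(A, string) =?= either(list(either(list(string), float)), string).
Decompose either/2: A =?= list(either(list(string), float)),  string =?= string.
Bind A := list(either(list(string), float)); substituting into the one remaining equation that mentions A gives: T2 =?= list(list(either(list(string), float))).
Delete trivial equation string =?= string.
Bind T2 := list(list(either(list(string), float))).
No equations remain and no clash or occurs-check failure arose, so a unifier exists.

YES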